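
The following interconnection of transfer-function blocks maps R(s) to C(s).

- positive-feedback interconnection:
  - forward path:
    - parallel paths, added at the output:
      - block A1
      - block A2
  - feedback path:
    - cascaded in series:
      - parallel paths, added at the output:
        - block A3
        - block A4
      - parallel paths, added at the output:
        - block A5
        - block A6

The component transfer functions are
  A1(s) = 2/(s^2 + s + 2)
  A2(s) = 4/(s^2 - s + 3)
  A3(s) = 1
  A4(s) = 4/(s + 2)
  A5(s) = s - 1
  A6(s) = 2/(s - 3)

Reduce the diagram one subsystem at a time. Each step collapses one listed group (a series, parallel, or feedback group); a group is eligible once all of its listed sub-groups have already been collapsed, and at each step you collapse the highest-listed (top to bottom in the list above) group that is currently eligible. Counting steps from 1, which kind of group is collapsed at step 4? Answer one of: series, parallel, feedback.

[1] add A1, A2 (parallel)
[2] parallel reduction of A3, A4
[3] sum the parallel branches A5, A6
[4] multiply (A3+A4), (A5+A6) (series)
[5] feedback reduction of (A1+A2), ((A3+A4)*(A5+A6))
Step 4: series.

Answer: series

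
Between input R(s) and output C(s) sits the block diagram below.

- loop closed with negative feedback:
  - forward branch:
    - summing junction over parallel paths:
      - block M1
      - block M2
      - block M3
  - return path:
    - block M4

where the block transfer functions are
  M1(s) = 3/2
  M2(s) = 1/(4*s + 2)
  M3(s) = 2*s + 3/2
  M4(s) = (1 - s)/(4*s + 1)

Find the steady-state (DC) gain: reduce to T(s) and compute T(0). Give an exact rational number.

[1] combine M1, M2, M3 in parallel, giving (8*s^2 + 16*s + 7)/(4*s + 2)
[2] close the feedback loop around (M1+M2+M3), M4, giving (-32*s^3 - 72*s^2 - 44*s - 7)/(8*s^3 - 8*s^2 - 21*s - 9)
The step-2 result is T(s). Setting s = 0: T(0) = -7/(-9) = 7/9.

Final answer: 7/9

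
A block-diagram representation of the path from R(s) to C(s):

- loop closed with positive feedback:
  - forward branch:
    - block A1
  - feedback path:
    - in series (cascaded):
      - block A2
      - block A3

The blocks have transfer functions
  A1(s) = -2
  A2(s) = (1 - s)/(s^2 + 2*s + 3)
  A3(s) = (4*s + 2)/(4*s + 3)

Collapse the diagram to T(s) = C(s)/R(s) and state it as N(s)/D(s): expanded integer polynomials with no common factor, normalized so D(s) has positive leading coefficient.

1. cascade A2, A3 gives (-4*s^2 + 2*s + 2)/(4*s^3 + 11*s^2 + 18*s + 9)
2. close the feedback loop around A1, (A2*A3), which is the overall transfer function T(s) = C(s)/R(s) in lowest terms

Therefore the answer is (-8*s^3 - 22*s^2 - 36*s - 18)/(4*s^3 + 3*s^2 + 22*s + 13).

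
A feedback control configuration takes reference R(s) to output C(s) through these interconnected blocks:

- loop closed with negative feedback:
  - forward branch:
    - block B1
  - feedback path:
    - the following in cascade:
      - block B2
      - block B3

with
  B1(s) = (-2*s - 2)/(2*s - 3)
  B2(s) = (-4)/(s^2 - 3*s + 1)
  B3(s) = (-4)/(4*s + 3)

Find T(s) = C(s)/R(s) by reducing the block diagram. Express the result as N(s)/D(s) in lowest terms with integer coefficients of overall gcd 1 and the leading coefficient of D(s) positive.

The answer is (-8*s^4 + 10*s^3 + 28*s^2 + 4*s - 6)/(8*s^4 - 30*s^3 + 17*s^2 - 11*s - 41).

Reasoning:
Step 1. multiply B2, B3 (series) = 16/(4*s^3 - 9*s^2 - 5*s + 3)
Step 2. apply the feedback formula to B1, (B2*B3), giving the overall T(s)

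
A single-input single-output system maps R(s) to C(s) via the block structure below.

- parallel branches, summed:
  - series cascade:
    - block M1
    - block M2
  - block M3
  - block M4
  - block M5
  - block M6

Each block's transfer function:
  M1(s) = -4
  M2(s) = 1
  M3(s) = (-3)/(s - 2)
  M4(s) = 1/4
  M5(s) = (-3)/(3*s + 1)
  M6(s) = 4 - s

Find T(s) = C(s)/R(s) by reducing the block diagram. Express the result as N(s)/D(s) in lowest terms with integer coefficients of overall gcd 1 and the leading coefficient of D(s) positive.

[1] cascade M1, M2, giving -4
[2] reduce the parallel group (M1*M2), M3, M4, M5, M6, which is the overall transfer function T(s) = C(s)/R(s) in lowest terms

Hence the answer: (-12*s^3 + 23*s^2 - 45*s + 10)/(12*s^2 - 20*s - 8)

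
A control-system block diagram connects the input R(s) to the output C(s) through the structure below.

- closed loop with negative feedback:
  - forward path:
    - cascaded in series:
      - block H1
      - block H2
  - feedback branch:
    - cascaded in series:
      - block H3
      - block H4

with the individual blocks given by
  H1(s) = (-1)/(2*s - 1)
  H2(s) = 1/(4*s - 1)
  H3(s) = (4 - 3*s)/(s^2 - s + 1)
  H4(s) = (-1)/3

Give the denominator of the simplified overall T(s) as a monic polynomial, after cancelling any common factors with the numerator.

First reduce the diagram to T(s).

1. cascade H1, H2 = (-1)/(8*s^2 - 6*s + 1)
2. series reduction of H3, H4 = (3*s - 4)/(3*s^2 - 3*s + 3)
3. feedback reduction of (H1*H2), (H3*H4) = (-3*s^2 + 3*s - 3)/(24*s^4 - 42*s^3 + 45*s^2 - 24*s + 7)
That last expression is T(s), already simplified. Scaling its denominator by 1/24 (the reciprocal of the leading coefficient) yields the monic denominator.

Answer: s^4 - 7*s^3/4 + 15*s^2/8 - s + 7/24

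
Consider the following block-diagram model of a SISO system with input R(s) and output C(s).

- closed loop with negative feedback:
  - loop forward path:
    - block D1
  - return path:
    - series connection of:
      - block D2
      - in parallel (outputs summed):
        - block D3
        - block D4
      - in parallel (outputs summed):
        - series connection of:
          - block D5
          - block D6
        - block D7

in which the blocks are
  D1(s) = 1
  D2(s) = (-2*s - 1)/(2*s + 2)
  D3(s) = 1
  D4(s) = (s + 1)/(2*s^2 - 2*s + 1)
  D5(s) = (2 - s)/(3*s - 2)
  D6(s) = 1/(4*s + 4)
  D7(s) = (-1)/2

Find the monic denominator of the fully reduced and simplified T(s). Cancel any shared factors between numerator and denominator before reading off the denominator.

1. parallel reduction of D3, D4, giving (2*s^2 - s + 2)/(2*s^2 - 2*s + 1)
2. series reduction of D5, D6, giving (2 - s)/(12*s^2 + 4*s - 8)
3. add (D5*D6), D7 (parallel), giving (-6*s^2 - 3*s + 6)/(12*s^2 + 4*s - 8)
4. combine D2, (D3+D4), ((D5*D6)+D7) in series, giving (24*s^5 + 12*s^4 - 6*s^3 + 21*s^2 - 12*s - 12)/(48*s^5 + 16*s^4 - 56*s^3 + 16*s^2 + 24*s - 16)
5. feedback reduction of D1, (D2*(D3+D4)*((D5*D6)+D7)), giving (48*s^5 + 16*s^4 - 56*s^3 + 16*s^2 + 24*s - 16)/(72*s^5 + 28*s^4 - 62*s^3 + 37*s^2 + 12*s - 28)
The result of step 5 is T(s) in lowest terms. Its denominator has leading coefficient 72; dividing the denominator through by 72 makes it monic.

Hence the answer: s^5 + 7*s^4/18 - 31*s^3/36 + 37*s^2/72 + s/6 - 7/18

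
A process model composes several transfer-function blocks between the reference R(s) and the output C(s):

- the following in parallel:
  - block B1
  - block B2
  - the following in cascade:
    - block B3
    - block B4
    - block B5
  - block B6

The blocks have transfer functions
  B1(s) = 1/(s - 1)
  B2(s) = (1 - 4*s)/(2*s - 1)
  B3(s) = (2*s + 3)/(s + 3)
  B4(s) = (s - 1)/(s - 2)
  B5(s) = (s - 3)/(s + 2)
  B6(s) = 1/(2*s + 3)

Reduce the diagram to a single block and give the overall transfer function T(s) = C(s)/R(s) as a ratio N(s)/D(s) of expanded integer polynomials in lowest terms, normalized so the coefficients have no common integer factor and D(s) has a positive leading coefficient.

Answer: (-40*s^5 + 20*s^4 + 194*s^3 - 92*s^2 - 229*s + 87)/(4*s^6 + 12*s^5 - 23*s^4 - 66*s^3 + 37*s^2 + 72*s - 36)

Working:
1. cascade B3, B4, B5; result (2*s^3 - 5*s^2 - 6*s + 9)/(s^3 + 3*s^2 - 4*s - 12)
2. parallel reduction of B1, B2, (B3*B4*B5), B6 - this is the overall T(s), already in the required normalized form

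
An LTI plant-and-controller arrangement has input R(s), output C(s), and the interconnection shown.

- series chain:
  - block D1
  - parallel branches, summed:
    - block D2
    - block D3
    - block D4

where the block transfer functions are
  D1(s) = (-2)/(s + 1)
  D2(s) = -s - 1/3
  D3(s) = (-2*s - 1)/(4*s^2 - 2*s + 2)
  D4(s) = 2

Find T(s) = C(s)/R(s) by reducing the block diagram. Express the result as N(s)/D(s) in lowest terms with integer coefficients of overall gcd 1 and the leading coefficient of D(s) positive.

Step 1 - sum the parallel branches D2, D3, D4: (-12*s^3 + 26*s^2 - 22*s + 7)/(12*s^2 - 6*s + 6)
Step 2 - series reduction of D1, (D2+D3+D4), giving the overall T(s)

Therefore the answer is (12*s^3 - 26*s^2 + 22*s - 7)/(6*s^3 + 3*s^2 + 3).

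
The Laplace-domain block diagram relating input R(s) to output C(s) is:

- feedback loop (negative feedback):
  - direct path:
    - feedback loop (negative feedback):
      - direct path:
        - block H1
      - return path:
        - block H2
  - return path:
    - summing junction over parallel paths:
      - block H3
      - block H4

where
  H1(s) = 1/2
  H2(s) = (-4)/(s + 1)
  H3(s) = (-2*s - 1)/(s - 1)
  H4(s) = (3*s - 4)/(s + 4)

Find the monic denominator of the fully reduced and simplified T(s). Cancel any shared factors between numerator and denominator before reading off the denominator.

(1) reduce the feedback loop with forward H1 and return H2, giving (s + 1)/(2*s - 2)
(2) add H3, H4 (parallel), giving (s^2 - 16*s)/(s^2 + 3*s - 4)
(3) close the feedback loop around [H1/(1+H1*H2)], (H3+H4), giving (s^3 + 4*s^2 - s - 4)/(3*s^3 - 11*s^2 - 30*s + 8)
The result of step 3 is T(s) in lowest terms. Its denominator has leading coefficient 3; dividing the denominator through by 3 makes it monic.

Final answer: s^3 - 11*s^2/3 - 10*s + 8/3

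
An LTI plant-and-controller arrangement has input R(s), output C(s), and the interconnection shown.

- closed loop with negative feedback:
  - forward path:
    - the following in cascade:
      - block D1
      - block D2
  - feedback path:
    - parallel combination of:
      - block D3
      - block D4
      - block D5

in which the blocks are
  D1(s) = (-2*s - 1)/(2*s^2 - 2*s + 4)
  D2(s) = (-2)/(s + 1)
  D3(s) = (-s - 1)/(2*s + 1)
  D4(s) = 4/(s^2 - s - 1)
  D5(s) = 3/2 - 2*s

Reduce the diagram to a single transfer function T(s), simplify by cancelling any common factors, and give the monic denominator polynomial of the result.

Step 1. cascade D1, D2, giving (2*s + 1)/(s^3 + s + 2)
Step 2. reduce the parallel group D3, D4, D5, giving (-8*s^4 + 8*s^3 + 9*s^2 + 15*s + 7)/(4*s^3 - 2*s^2 - 6*s - 2)
Step 3. feedback reduction of (D1*D2), (D3+D4+D5), giving (4*s^3 - 2*s^2 - 6*s - 2)/(2*s^5 - 10*s^4 + 8*s^3 + 11*s^2 + 9*s + 3)
The result of step 3 is T(s) in lowest terms. Its denominator has leading coefficient 2; dividing the denominator through by 2 makes it monic.

Final answer: s^5 - 5*s^4 + 4*s^3 + 11*s^2/2 + 9*s/2 + 3/2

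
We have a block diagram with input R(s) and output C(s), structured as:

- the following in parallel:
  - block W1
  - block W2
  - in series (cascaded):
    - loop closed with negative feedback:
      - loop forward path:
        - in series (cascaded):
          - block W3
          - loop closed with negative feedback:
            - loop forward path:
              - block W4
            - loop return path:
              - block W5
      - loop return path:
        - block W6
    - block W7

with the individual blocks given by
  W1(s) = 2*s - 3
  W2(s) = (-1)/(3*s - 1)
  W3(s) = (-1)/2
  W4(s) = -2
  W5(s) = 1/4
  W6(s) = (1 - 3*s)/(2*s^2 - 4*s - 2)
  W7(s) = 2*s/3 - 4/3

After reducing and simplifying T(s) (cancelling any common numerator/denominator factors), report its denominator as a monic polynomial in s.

The answer is s^3 - 16*s^2/3 + 5*s/3.

Reasoning:
Step 1. collapse the loop (W4 forward, W5 return) -> -4
Step 2. cascade W3, [W4/(1+W4*W5)] -> 2
Step 3. collapse the loop ((W3*[W4/(1+W4*W5)]) forward, W6 return) -> (2*s^2 - 4*s - 2)/(s^2 - 5*s)
Step 4. cascade [(W3*[W4/(1+W4*W5)])/(1+(W3*[W4/(1+W4*W5)])*W6)], W7 -> (4*s^3 - 16*s^2 + 12*s + 8)/(3*s^2 - 15*s)
Step 5. combine W1, W2, ([(W3*[W4/(1+W4*W5)])/(1+(W3*[W4/(1+W4*W5)])*W6)]*W7) in parallel -> (30*s^4 - 175*s^3 + 223*s^2 - 18*s - 8)/(9*s^3 - 48*s^2 + 15*s)
The result of step 5 is T(s) in lowest terms. Its denominator has leading coefficient 9; dividing the denominator through by 9 makes it monic.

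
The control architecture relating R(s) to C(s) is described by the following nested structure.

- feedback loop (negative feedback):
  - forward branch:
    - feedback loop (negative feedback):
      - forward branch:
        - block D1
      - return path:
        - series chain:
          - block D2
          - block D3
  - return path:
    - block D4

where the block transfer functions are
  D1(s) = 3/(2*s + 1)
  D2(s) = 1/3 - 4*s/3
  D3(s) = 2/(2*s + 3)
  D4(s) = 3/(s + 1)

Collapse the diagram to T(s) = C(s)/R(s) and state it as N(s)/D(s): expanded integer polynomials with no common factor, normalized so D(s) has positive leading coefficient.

The answer is (6*s^2 + 15*s + 9)/(4*s^3 + 4*s^2 + 23*s + 32).

Reasoning:
[1] reduce the series chain D2, D3, giving (2 - 8*s)/(6*s + 9)
[2] apply the feedback formula to D1, (D2*D3), giving (6*s + 9)/(4*s^2 + 5)
[3] close the feedback loop around [D1/(1+D1*(D2*D3))], D4, which is the overall transfer function T(s) = C(s)/R(s) in lowest terms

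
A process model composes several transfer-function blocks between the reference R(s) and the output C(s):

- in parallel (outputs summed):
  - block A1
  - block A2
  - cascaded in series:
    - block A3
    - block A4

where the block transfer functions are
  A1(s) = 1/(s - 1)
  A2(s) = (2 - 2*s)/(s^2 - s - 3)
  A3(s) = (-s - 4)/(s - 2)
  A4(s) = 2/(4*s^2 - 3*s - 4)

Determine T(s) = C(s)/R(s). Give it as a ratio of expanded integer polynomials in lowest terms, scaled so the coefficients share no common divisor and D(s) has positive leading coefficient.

Step 1. combine A3, A4 in series, giving (-2*s - 8)/(4*s^3 - 11*s^2 + 2*s + 8)
Step 2. combine A1, A2, (A3*A4) in parallel: this yields T(s), and no further normalization is needed

Therefore the answer is (-4*s^5 + 21*s^4 - 59*s^3 + 73*s^2 + 24*s - 64)/(4*s^6 - 19*s^5 + 16*s^4 + 38*s^3 - 53*s^2 - 10*s + 24).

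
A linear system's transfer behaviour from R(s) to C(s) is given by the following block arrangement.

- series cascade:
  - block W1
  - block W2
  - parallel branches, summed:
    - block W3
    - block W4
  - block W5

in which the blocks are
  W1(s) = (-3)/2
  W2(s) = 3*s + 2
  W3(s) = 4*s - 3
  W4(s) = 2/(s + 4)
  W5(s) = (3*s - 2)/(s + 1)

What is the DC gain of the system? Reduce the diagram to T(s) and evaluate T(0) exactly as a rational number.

Answer: -15

Working:
[1] reduce the parallel group W3, W4 = (4*s^2 + 13*s - 10)/(s + 4)
[2] reduce the series chain W1, W2, (W3+W4), W5 = (-108*s^4 - 351*s^3 + 318*s^2 + 156*s - 120)/(2*s^2 + 10*s + 8)
That last expression is T(s); at s = 0 only the constant terms survive, so T(0) = -120/8 = -15.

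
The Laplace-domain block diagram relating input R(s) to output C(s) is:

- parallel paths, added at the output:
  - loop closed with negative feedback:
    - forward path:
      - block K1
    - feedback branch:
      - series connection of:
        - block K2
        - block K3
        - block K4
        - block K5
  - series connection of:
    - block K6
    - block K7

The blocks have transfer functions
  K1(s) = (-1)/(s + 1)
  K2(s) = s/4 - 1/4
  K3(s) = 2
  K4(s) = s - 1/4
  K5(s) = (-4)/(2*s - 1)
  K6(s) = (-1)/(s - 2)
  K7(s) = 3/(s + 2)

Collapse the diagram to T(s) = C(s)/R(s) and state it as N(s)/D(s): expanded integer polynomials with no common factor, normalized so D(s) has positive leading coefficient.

(1) combine K2, K3, K4, K5 in series gives (-4*s^2 + 5*s - 1)/(4*s - 2)
(2) collapse the loop (K1 forward, (K2*K3*K4*K5) return) gives (2 - 4*s)/(8*s^2 - 3*s - 1)
(3) combine K6, K7 in series gives (-3)/(s^2 - 4)
(4) reduce the parallel group [K1/(1+K1*(K2*K3*K4*K5))], (K6*K7) - this is the overall T(s), already in the required normalized form

Answer: (-4*s^3 - 22*s^2 + 25*s - 5)/(8*s^4 - 3*s^3 - 33*s^2 + 12*s + 4)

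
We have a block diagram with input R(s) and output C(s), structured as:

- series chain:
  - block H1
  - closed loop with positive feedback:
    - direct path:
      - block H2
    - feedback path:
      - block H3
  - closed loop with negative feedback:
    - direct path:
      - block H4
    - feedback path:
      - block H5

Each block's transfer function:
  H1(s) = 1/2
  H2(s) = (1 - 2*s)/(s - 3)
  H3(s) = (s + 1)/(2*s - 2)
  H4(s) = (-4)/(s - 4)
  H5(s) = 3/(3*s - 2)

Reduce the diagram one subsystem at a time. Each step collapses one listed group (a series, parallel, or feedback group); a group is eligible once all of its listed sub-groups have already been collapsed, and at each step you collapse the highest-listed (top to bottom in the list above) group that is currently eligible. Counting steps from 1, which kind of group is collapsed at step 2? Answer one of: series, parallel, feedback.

1. close the feedback loop around H2, H3
2. collapse the loop (H4 forward, H5 return)
3. combine H1, [H2/(1-H2*H3)], [H4/(1+H4*H5)] in series
Step 2 collapses a feedback group.

Therefore the answer is feedback.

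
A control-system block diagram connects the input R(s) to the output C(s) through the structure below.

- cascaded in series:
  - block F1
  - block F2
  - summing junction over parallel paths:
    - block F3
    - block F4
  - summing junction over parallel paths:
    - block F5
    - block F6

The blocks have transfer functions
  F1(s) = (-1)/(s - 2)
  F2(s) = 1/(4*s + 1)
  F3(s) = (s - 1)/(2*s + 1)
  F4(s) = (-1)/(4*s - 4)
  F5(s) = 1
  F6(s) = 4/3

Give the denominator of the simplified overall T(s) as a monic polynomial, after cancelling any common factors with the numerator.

Answer: s^4 - 9*s^3/4 - s^2/8 + 9*s/8 + 1/4

Working:
Step 1 - sum the parallel branches F3, F4 = (4*s^2 - 10*s + 3)/(8*s^2 - 4*s - 4)
Step 2 - parallel reduction of F5, F6 = 7/3
Step 3 - cascade F1, F2, (F3+F4), (F5+F6) = (-28*s^2 + 70*s - 21)/(96*s^4 - 216*s^3 - 12*s^2 + 108*s + 24)
No further cancellation is possible in the step-3 result, so that is T(s). Its denominator becomes monic after dividing by the leading coefficient 96.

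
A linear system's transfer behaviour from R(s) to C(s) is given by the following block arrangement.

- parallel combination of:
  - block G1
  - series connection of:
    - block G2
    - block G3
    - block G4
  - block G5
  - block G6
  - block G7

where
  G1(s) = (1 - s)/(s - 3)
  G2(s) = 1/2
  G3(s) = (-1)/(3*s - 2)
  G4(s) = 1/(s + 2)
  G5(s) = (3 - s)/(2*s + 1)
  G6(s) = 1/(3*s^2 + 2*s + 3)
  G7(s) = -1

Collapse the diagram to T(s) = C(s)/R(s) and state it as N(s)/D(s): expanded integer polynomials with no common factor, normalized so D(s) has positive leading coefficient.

First reduce the diagram to T(s).

Step 1: multiply G2, G3, G4 (series) = (-1)/(6*s^2 + 8*s - 8)
Step 2: combine G1, (G2*G3*G4), G5, G6, G7 in parallel: this yields T(s), and no further normalization is needed

Answer: (-90*s^6 + 36*s^5 + 298*s^4 - 103*s^3 + 105*s^2 - 291*s + 153)/(36*s^6 - 18*s^5 - 214*s^4 - 142*s^3 - 118*s^2 + 96*s + 72)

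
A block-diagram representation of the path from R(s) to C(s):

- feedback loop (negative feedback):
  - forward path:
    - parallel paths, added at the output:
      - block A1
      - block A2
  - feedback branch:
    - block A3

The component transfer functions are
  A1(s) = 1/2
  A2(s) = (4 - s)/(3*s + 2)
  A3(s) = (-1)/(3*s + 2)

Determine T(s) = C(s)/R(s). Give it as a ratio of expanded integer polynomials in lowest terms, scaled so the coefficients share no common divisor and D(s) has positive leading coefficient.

Step 1: parallel reduction of A1, A2 -> (s + 10)/(6*s + 4)
Step 2: reduce the feedback loop with forward (A1+A2) and return A3; the result is T(s) itself (integer coefficients, no common factor, positive leading denominator coefficient)

Therefore the answer is (3*s^2 + 32*s + 20)/(18*s^2 + 23*s - 2).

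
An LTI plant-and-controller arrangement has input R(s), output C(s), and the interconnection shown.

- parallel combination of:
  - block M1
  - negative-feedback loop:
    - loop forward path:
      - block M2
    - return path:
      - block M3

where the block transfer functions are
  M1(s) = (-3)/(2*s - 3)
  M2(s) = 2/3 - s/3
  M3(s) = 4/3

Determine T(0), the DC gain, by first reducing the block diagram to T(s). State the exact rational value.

Step 1 - reduce the feedback loop with forward M2 and return M3; result (3*s - 6)/(4*s - 17)
Step 2 - reduce the parallel group M1, [M2/(1+M2*M3)]; result (6*s^2 - 33*s + 69)/(8*s^2 - 46*s + 51)
Evaluating the step-2 result (the overall T(s)) at s = 0 gives T(0) = 69/51 = 23/17.

Answer: 23/17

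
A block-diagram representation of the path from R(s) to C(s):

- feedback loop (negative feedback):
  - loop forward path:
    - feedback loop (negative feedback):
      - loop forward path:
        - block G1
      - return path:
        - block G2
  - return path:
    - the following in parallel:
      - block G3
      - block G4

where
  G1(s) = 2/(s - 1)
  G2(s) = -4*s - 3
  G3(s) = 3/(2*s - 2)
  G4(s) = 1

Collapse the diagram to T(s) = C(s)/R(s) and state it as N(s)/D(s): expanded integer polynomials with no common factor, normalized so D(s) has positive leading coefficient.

(1) apply the feedback formula to G1, G2 -> (-2)/(7*s + 7)
(2) sum the parallel branches G3, G4 -> (2*s + 1)/(2*s - 2)
(3) close the feedback loop around [G1/(1+G1*G2)], (G3+G4); the result is T(s) itself (integer coefficients, no common factor, positive leading denominator coefficient)

Therefore the answer is (2 - 2*s)/(7*s^2 - 2*s - 8).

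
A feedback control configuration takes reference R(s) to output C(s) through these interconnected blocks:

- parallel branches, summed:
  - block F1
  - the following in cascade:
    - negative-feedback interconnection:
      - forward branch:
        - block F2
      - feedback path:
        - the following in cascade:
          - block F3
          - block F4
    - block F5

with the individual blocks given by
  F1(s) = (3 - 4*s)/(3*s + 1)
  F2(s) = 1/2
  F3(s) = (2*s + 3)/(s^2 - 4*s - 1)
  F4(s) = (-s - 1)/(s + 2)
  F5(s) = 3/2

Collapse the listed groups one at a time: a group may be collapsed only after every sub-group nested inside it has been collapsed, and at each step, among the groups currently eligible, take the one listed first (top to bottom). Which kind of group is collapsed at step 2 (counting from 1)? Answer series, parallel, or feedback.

Reducing step by step:

[1] reduce the series chain F3, F4
[2] collapse the loop (F2 forward, (F3*F4) return)
[3] multiply [F2/(1+F2*(F3*F4))], F5 (series)
[4] sum the parallel branches F1, ([F2/(1+F2*(F3*F4))]*F5)
Step 2 collapses a feedback group.

Answer: feedback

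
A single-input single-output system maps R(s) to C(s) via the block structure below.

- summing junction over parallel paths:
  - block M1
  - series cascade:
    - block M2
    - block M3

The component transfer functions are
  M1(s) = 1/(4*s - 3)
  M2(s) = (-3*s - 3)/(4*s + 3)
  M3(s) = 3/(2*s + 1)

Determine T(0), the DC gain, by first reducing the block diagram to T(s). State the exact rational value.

First reduce the diagram to T(s).

1. reduce the series chain M2, M3 -> (-9*s - 9)/(8*s^2 + 10*s + 3)
2. sum the parallel branches M1, (M2*M3) -> (-28*s^2 + s + 30)/(32*s^3 + 16*s^2 - 18*s - 9)
Evaluating the step-2 result (the overall T(s)) at s = 0 gives T(0) = 30/(-9) = -10/3.

Answer: -10/3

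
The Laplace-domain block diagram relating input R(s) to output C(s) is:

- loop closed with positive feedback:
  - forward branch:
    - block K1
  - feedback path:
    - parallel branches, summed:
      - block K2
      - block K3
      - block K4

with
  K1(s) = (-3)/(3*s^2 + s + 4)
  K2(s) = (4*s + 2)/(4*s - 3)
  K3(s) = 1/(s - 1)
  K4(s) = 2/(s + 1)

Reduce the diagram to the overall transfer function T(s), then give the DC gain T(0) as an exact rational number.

Step 1: add K2, K3, K4 (parallel) -> (4*s^3 + 14*s^2 - 17*s + 1)/(4*s^3 - 3*s^2 - 4*s + 3)
Step 2: apply the feedback formula to K1, (K2+K3+K4) -> (-12*s^3 + 9*s^2 + 12*s - 9)/(12*s^5 - 5*s^4 + 13*s^3 + 35*s^2 - 64*s + 15)
DC gain: substitute s = 0 into T(s) from step 2: T(0) = -9/15 = -3/5.

Therefore the answer is -3/5.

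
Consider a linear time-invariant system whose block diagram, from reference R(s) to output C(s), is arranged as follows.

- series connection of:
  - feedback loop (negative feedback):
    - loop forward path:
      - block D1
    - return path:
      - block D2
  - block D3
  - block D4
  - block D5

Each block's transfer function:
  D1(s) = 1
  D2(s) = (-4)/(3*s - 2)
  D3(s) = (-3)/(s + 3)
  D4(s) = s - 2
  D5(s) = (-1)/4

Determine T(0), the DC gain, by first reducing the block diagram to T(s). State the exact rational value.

Answer: -1/6

Working:
[1] close the feedback loop around D1, D2; result (3*s - 2)/(3*s - 6)
[2] multiply [D1/(1+D1*D2)], D3, D4, D5 (series); result (3*s - 2)/(4*s + 12)
The step-2 result is T(s). Setting s = 0: T(0) = -2/12 = -1/6.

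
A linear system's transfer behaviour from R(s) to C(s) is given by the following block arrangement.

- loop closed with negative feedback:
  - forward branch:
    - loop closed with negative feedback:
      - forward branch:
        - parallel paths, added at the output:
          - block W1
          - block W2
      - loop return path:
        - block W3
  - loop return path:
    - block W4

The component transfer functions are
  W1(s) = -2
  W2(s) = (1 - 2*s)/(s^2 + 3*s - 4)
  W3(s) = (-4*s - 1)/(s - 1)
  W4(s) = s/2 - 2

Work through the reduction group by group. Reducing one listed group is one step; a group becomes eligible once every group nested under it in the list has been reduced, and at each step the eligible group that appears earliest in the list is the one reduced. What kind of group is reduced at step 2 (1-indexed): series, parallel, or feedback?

Step 1: add W1, W2 (parallel)
Step 2: feedback reduction of (W1+W2), W3
Step 3: reduce the feedback loop with forward [(W1+W2)/(1+(W1+W2)*W3)] and return W4
Step 2: feedback.

Therefore the answer is feedback.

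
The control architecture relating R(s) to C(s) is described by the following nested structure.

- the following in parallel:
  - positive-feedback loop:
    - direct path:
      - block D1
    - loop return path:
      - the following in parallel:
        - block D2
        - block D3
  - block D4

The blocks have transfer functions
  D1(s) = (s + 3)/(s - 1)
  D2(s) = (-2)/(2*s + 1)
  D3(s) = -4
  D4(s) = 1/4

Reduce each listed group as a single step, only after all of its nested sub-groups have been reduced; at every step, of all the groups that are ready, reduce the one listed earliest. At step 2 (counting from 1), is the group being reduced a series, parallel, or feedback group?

Answer: feedback

Working:
Step 1: add D2, D3 (parallel)
Step 2: close the feedback loop around D1, (D2+D3)
Step 3: combine [D1/(1-D1*(D2+D3))], D4 in parallel
Step 2: feedback.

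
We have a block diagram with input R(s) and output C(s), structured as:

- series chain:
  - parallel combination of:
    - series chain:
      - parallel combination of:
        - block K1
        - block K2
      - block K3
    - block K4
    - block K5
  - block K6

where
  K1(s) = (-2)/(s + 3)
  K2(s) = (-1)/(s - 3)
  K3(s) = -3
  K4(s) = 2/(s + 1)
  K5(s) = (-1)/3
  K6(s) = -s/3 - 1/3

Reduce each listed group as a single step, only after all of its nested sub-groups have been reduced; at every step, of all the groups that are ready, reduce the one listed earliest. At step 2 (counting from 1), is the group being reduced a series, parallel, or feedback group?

[1] sum the parallel branches K1, K2
[2] reduce the series chain (K1+K2), K3
[3] parallel reduction of ((K1+K2)*K3), K4, K5
[4] series reduction of (((K1+K2)*K3)+K4+K5), K6
So the answer for step 2 is series.

Hence the answer: series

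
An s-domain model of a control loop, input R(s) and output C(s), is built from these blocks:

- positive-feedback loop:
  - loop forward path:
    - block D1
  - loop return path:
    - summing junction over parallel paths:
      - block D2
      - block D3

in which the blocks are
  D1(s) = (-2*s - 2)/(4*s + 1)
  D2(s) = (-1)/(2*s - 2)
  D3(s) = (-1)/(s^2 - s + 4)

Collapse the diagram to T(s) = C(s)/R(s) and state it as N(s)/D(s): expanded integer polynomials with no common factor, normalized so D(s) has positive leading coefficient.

1. add D2, D3 (parallel), giving (-s^2 - s - 2)/(2*s^3 - 4*s^2 + 10*s - 8)
2. close the feedback loop around D1, (D2+D3) - this is the overall T(s), already in the required normalized form

Answer: (-s^4 + s^3 - 3*s^2 - s + 4)/(2*s^4 - 4*s^3 + 8*s^2 - 7*s - 3)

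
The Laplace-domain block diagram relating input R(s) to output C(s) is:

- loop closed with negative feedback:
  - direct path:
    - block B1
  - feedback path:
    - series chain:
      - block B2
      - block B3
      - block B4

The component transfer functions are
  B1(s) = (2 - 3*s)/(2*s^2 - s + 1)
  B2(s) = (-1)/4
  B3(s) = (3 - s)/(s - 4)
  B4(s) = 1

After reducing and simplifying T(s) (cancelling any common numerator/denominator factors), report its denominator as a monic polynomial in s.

1. series reduction of B2, B3, B4, giving (s - 3)/(4*s - 16)
2. close the feedback loop around B1, (B2*B3*B4), giving (-12*s^2 + 56*s - 32)/(8*s^3 - 39*s^2 + 31*s - 22)
T(s) is the step-2 result (common factors already cancelled). Leading coefficient of the denominator: 8. Divide through by 8 for the monic polynomial.

Final answer: s^3 - 39*s^2/8 + 31*s/8 - 11/4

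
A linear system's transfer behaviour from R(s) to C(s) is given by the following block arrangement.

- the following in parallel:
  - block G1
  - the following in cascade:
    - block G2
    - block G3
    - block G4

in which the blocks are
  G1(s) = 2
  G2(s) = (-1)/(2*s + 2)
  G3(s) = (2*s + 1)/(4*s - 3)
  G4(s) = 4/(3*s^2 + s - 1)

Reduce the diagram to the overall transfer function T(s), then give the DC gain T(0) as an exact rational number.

Answer: 4/3

Working:
[1] multiply G2, G3, G4 (series) -> (-4*s - 2)/(12*s^4 + 7*s^3 - 12*s^2 - 4*s + 3)
[2] sum the parallel branches G1, (G2*G3*G4) -> (24*s^4 + 14*s^3 - 24*s^2 - 12*s + 4)/(12*s^4 + 7*s^3 - 12*s^2 - 4*s + 3)
Step 2 gives the overall T(s). Then T(0) = 4/3.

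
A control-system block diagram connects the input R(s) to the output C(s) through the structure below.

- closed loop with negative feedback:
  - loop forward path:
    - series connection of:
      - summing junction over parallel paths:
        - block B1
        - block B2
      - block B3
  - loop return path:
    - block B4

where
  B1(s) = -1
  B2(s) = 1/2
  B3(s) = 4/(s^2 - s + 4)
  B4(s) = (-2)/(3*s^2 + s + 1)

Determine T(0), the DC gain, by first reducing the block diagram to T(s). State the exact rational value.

First reduce the diagram to T(s).

1. sum the parallel branches B1, B2; result (-1)/2
2. multiply (B1+B2), B3 (series); result (-2)/(s^2 - s + 4)
3. feedback reduction of ((B1+B2)*B3), B4; result (-6*s^2 - 2*s - 2)/(3*s^4 - 2*s^3 + 12*s^2 + 3*s + 8)
DC gain: substitute s = 0 into T(s) from step 3: T(0) = -2/8 = -1/4.

Answer: -1/4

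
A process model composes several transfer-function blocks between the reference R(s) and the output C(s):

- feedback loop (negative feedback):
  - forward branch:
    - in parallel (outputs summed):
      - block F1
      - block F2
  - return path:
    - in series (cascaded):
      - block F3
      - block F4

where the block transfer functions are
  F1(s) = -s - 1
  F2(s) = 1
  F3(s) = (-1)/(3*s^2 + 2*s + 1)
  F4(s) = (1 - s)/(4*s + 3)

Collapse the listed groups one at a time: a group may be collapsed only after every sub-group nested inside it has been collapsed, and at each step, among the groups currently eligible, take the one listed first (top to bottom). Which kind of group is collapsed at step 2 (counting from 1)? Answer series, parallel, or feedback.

Step 1 - combine F1, F2 in parallel
Step 2 - reduce the series chain F3, F4
Step 3 - close the feedback loop around (F1+F2), (F3*F4)
So the answer for step 2 is series.

Therefore the answer is series.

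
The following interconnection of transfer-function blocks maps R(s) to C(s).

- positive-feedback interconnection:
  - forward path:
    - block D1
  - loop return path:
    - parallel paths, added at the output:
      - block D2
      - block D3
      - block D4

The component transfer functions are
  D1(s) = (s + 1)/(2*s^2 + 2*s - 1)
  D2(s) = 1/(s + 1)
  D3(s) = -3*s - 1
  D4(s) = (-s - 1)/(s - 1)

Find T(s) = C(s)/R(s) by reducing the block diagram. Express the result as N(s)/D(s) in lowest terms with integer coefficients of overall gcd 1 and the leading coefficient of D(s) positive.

Step 1: parallel reduction of D2, D3, D4, giving (-3*s^3 - 2*s^2 + 2*s - 1)/(s^2 - 1)
Step 2: apply the feedback formula to D1, (D2+D3+D4), which is the overall transfer function T(s) = C(s)/R(s) in lowest terms

Therefore the answer is (s^2 - 1)/(5*s^3 + 2*s^2 - 5*s + 2).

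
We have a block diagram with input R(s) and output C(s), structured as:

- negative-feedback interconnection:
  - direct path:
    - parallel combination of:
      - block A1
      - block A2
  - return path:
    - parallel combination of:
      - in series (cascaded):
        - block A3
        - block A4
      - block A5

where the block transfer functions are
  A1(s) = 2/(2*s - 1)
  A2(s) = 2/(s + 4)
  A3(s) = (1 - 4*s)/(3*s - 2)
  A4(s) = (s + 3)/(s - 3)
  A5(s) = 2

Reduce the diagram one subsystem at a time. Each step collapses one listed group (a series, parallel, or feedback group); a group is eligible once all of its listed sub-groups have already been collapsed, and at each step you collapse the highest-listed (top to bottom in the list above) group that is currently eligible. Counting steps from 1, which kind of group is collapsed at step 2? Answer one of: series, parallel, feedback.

Answer: series

Working:
Step 1. sum the parallel branches A1, A2
Step 2. reduce the series chain A3, A4
Step 3. combine (A3*A4), A5 in parallel
Step 4. close the feedback loop around (A1+A2), ((A3*A4)+A5)
The group at step 2 is a series group.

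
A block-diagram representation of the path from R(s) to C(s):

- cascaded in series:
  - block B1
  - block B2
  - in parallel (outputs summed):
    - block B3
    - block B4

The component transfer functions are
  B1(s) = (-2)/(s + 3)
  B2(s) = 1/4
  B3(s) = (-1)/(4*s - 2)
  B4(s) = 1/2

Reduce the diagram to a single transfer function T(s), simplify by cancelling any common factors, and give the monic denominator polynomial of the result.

Step 1: reduce the parallel group B3, B4 = (s - 1)/(2*s - 1)
Step 2: cascade B1, B2, (B3+B4) = (1 - s)/(4*s^2 + 10*s - 6)
The result of step 2 is T(s) in lowest terms. Its denominator has leading coefficient 4; dividing the denominator through by 4 makes it monic.

Therefore the answer is s^2 + 5*s/2 - 3/2.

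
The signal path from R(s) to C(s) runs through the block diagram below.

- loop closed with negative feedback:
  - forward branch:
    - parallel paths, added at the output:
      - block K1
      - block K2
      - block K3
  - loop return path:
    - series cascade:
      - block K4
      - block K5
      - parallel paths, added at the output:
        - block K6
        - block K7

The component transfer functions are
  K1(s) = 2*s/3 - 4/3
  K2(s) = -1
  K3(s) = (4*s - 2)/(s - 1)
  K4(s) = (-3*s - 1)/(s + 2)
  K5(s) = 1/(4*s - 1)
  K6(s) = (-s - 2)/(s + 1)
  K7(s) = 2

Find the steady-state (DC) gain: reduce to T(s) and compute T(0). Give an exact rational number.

Answer: -1/3

Working:
(1) sum the parallel branches K1, K2, K3: (2*s^2 + 3*s + 1)/(3*s - 3)
(2) add K6, K7 (parallel): s/(s + 1)
(3) series reduction of K4, K5, (K6+K7): (-3*s^2 - s)/(4*s^3 + 11*s^2 + 5*s - 2)
(4) close the feedback loop around (K1+K2+K3), (K4*K5*(K6+K7)): (8*s^4 + 26*s^3 + 21*s^2 + s - 2)/(6*s^3 + 4*s^2 - 28*s + 6)
The step-4 result is T(s). Setting s = 0: T(0) = -2/6 = -1/3.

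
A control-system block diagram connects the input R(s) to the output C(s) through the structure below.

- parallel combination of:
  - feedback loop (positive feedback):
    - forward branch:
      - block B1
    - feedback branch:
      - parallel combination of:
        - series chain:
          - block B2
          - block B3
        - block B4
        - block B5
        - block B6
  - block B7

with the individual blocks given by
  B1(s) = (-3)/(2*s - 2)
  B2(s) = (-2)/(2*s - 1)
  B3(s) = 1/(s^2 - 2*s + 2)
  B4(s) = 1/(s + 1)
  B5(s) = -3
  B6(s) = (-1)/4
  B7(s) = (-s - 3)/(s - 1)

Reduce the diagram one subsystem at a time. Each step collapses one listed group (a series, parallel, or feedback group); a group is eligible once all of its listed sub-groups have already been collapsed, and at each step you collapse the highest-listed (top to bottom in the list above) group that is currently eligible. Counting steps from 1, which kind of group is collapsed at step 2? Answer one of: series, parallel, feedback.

1. combine B2, B3 in series
2. sum the parallel branches (B2*B3), B4, B5, B6
3. collapse the loop (B1 forward, ((B2*B3)+B4+B5+B6) return)
4. add [B1/(1-B1*((B2*B3)+B4+B5+B6))], B7 (parallel)
So the answer for step 2 is parallel.

Hence the answer: parallel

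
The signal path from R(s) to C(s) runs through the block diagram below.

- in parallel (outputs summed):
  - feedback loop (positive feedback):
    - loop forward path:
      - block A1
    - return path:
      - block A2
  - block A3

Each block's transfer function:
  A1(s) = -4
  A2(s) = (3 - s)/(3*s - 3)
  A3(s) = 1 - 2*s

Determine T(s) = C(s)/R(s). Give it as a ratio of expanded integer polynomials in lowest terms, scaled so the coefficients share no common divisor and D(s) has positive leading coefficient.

The answer is (-2*s^2 + 31*s - 21)/(s - 9).

Reasoning:
1. feedback reduction of A1, A2: (12*s - 12)/(s - 9)
2. parallel reduction of [A1/(1-A1*A2)], A3, giving the overall T(s)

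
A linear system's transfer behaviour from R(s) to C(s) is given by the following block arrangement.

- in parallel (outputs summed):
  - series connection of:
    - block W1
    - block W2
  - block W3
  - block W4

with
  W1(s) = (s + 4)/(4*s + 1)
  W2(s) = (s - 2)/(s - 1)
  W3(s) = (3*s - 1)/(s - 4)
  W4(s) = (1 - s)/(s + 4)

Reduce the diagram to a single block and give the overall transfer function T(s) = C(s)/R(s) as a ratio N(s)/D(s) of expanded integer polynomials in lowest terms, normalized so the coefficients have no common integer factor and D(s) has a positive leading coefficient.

First reduce the diagram to T(s).

Step 1: combine W1, W2 in series -> (s^2 + 2*s - 8)/(4*s^2 - 3*s - 1)
Step 2: reduce the parallel group (W1*W2), W3, W4 - this is the overall T(s), already in the required normalized form

Answer: (9*s^4 + 60*s^3 - 106*s^2 - 24*s + 136)/(4*s^4 - 3*s^3 - 65*s^2 + 48*s + 16)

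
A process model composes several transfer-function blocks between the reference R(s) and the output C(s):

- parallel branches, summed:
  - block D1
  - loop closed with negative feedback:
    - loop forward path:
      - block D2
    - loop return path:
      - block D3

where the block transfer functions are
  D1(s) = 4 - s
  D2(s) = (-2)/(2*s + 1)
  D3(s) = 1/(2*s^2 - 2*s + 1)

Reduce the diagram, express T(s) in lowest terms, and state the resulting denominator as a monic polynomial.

First reduce the diagram to T(s).

1. collapse the loop (D2 forward, D3 return) -> (-4*s^2 + 4*s - 2)/(4*s^3 - 2*s^2 - 1)
2. combine D1, [D2/(1+D2*D3)] in parallel -> (-4*s^4 + 18*s^3 - 12*s^2 + 5*s - 6)/(4*s^3 - 2*s^2 - 1)
T(s) is the step-2 result (common factors already cancelled). Leading coefficient of the denominator: 4. Divide through by 4 for the monic polynomial.

Answer: s^3 - s^2/2 - 1/4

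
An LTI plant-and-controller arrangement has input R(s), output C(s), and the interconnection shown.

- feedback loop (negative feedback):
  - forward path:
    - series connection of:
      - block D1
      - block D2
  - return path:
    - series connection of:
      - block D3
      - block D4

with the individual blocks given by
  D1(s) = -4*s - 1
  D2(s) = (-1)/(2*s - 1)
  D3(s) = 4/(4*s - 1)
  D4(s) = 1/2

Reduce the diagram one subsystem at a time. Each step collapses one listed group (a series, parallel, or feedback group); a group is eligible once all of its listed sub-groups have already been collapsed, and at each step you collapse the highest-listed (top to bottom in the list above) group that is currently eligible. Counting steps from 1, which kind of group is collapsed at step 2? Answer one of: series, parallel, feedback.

Step 1: cascade D1, D2
Step 2: reduce the series chain D3, D4
Step 3: feedback reduction of (D1*D2), (D3*D4)
Step 2 collapses a series group.

Answer: series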